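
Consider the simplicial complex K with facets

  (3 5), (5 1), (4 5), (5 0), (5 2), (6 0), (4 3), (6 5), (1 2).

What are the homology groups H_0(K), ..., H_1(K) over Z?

Take the total order 0 < 1 < 2 < 3 < 4 < 5 < 6 on the vertex set. Then K (dimension 1) consists of the simplices:

  0-simplices (7): [0], [1], [2], [3], [4], [5], [6]
  1-simplices (9): [0,5], [0,6], [1,2], [1,5], [2,5], [3,4], [3,5], [4,5], [5,6]

giving chain groups C_0 ≅ Z^7, C_1 ≅ Z^9.

Boundary ∂_1: C_1 → C_0 sends each edge [p,q] (with p < q) to q − p. For instance
  ∂[1,5] = [5] − [1].
The 7×9 boundary matrix has rank 6 and Smith normal form diag(1,1,1,1,1,1).

Computing H_k = (kernel of ∂_k) / (image of ∂_{k+1}):

  H_0: rank C_0 − rank ∂_1 = 7 − 6 = 1, and the invariant factors of ∂_1 are all 1, so H_0 = Z.
  H_1: rank ker ∂_1 − rank ∂_2 = (9 − 6) − 0 = 3, and there is no ∂_2, so H_1 = Z^3.

As a check, the Euler characteristic is 7 − 9 = -2, which agrees with 1 − 3 = -2.
(K is a triangulation of a wedge of 3 circles.)

H_0 ≅ Z,  H_1 ≅ Z^3.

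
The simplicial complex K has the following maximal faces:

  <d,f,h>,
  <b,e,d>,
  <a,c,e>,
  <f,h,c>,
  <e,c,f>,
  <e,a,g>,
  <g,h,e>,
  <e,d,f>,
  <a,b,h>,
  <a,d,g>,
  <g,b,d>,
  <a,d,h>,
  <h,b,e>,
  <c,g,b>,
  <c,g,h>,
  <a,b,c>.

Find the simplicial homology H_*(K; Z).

K has 8 vertices, 24 edges, 16 triangles.
rank ∂_0 = 0, rank ∂_1 = 7 ⇒ b_0 = 8 − 0 − 7 = 1; all invariant factors of ∂_1 are 1 so no torsion. So H_0 = Z.
rank ∂_1 = 7, rank ∂_2 = 15 ⇒ b_1 = 24 − 7 − 15 = 2; all invariant factors of ∂_2 are 1 so no torsion. So H_1 = Z^2.
rank ∂_2 = 15, rank ∂_3 = 0 ⇒ b_2 = 16 − 15 − 0 = 1. So H_2 = Z.

H_0 = Z,  H_1 = Z^2,  H_2 = Z.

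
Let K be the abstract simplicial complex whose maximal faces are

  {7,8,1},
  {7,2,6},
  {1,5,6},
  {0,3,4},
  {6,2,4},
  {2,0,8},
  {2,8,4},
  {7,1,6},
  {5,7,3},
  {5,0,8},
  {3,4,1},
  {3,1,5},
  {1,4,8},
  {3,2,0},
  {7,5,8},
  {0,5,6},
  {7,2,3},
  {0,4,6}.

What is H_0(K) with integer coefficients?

H_0 = Z.

Take the total order 0 < 1 < 2 < 3 < 4 < 5 < 6 < 7 < 8 on the vertex set. Then K (dimension 2) consists of the simplices:

  0-simplices (9): [0], [1], [2], [3], [4], [5], [6], [7], [8]
  1-simplices (27): (27 of them)
  2-simplices (18): [0,2,3], [0,2,8], [0,3,4], [0,4,6], [0,5,6], [0,5,8], [1,3,4], [1,3,5], [1,4,8], [1,5,6], [1,6,7], [1,7,8], [2,3,7], [2,4,6], [2,4,8], [2,6,7], [3,5,7], [5,7,8]

Hence C_0 ≅ Z^9, C_1 ≅ Z^27, C_2 ≅ Z^18.

The boundary map ∂_1: C_1 → C_0 maps an edge to its endpoints' difference, ∂[p,q] = q − p. For instance
  ∂[1,5] = [5] − [1].
This gives a 9×27 integer matrix of rank 8; reducing to Smith normal form yields diagonal entries (1,1,1,1,1,1,1,1).

Boundary ∂_2: C_2 → C_1 maps a triangle to the signed sum of its edges. For instance
  ∂[0,2,8] = [2,8] − [0,8] + [0,2],
  ∂[2,4,8] = [4,8] − [2,8] + [2,4].
As a 27×18 matrix over Z this has rank 18, with invariant factors (1,1,1,1,1,1,1,1,1,1,1,1,1,1,1,1,1,2).

Now H_k = ker ∂_k / im ∂_{k+1}, so:

  H_0: rank C_0 − rank ∂_1 = 9 − 8 = 1, and the invariant factors of ∂_1 are all 1, so H_0 ≅ Z.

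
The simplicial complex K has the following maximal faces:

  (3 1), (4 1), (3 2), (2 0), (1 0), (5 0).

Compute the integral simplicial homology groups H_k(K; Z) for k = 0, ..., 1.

Fix the vertex order 0 < 1 < 2 < 3 < 4 < 5 and write every simplex with vertices in increasing order. Then dim K = 1 and the simplices of K are:

  0-simplices (6): [0], [1], [2], [3], [4], [5]
  1-simplices (6): [0,1], [0,2], [0,5], [1,3], [1,4], [2,3]

giving chain groups C_0 ≅ Z^6, C_1 ≅ Z^6.

∂_1: C_1 → C_0 maps an edge to its endpoints' difference, ∂[p,q] = q − p. For instance
  ∂[0,2] = [2] − [0].
The resulting 6×6 matrix has rank 5, and its Smith normal form has invariant factors (1,1,1,1,1).

Now H_k = ker ∂_k / im ∂_{k+1}, so:

  H_0: rank C_0 − rank ∂_1 = 6 − 5 = 1, and the invariant factors of ∂_1 are all 1, so H_0 ≅ Z.
  H_1: rank ker ∂_1 − rank ∂_2 = (6 − 5) − 0 = 1, and there is no ∂_2, so H_1 ≅ Z.

As a check, the Euler characteristic is 6 − 6 = 0, which agrees with 1 − 1 = 0.

H_0 = Z,  H_1 = Z.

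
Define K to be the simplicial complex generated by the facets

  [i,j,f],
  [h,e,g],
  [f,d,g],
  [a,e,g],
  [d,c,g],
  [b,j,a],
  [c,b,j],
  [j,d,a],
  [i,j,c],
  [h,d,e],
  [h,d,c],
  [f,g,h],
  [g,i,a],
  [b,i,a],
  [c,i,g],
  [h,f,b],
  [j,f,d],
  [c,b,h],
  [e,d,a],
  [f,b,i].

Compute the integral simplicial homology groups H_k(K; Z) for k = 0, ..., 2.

Order the vertices as a < b < c < d < e < f < g < h < i < j. Listing each simplex with vertices in this order, K has dimension 2 with simplices:

  0-simplices (10): a, b, c, d, e, f, g, h, i, j
  1-simplices (30): ab, ad, ae, ag, ai, aj, bc, bf, bh, bi, bj, cd, cg, ch, ci, cj, de, df, dg, dh, dj, eg, eh, fg, fh, fi, fj, gh, gi, ij
  2-simplices (20): abi, abj, ade, adj, aeg, agi, bch, bcj, bfh, bfi, cdg, cdh, cgi, cij, deh, dfg, dfj, egh, fgh, fij

so the chain groups are C_0 ≅ Z^10, C_1 ≅ Z^30, C_2 ≅ Z^20.

∂_1: C_1 → C_0 is given by ∂[p,q] = [q] − [p]. For instance
  ∂eh = h − e.
The resulting 10×30 matrix has rank 9, and its Smith normal form has invariant factors (1,1,1,1,1,1,1,1,1).

∂_2: C_2 → C_1 maps a triangle to the signed sum of its edges. For instance
  ∂dfg = fg − dg + df,
  ∂abi = bi − ai + ab.
The resulting 30×20 matrix has rank 20, and its Smith normal form has invariant factors (1,1,1,1,1,1,1,1,1,1,1,1,1,1,1,1,1,1,1,2).

From H_k ≅ ker(∂_k) / im(∂_{k+1}) we obtain:

  H_0: rank C_0 − rank ∂_1 = 10 − 9 = 1, and the invariant factors of ∂_1 are all 1, so H_0 = Z.
  H_1: rank ker ∂_1 − rank ∂_2 = (30 − 9) − 20 = 1, and ∂_2 has invariant factor 2 > 1, so H_1 = Z ⊕ Z_2.
  H_2: rank ker ∂_2 − rank ∂_3 = (20 − 20) − 0 = 0, and there is no ∂_3, so H_2 = 0.

As a check, the Euler characteristic is 10 − 30 + 20 = 0, which agrees with 1 − 1 + 0 = 0.
(K is a triangulation of the Klein bottle.)

H_0 ≅ Z,  H_1 ≅ Z ⊕ Z_2,  H_2 = 0.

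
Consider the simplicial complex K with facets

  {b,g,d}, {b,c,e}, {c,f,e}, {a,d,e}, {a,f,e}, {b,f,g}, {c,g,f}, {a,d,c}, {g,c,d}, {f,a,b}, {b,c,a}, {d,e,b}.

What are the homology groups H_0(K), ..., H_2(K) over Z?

H_0 = Z,  H_1 = Z/2Z,  H_2 = 0.

Order the vertices as a < b < c < d < e < f < g. Listing each simplex with vertices in this order, K has dimension 2 with simplices:

  0-simplices (7): a, b, c, d, e, f, g
  1-simplices (18): ab, ac, ad, ae, af, bc, bd, be, bf, bg, cd, ce, cf, cg, de, dg, ef, fg
  2-simplices (12): abc, abf, acd, ade, aef, bce, bde, bdg, bfg, cdg, cef, cfg

so the chain groups are C_0 ≅ Z^7, C_1 ≅ Z^18, C_2 ≅ Z^12.

Boundary ∂_1: C_1 → C_0 is given by ∂[p,q] = [q] − [p]. For instance
  ∂ac = c − a.
The 7×18 boundary matrix has rank 6 and Smith normal form diag(1,1,1,1,1,1).

Boundary ∂_2: C_2 → C_1 acts by ∂[p,q,r] = [q,r] − [p,r] + [p,q]. For instance
  ∂ade = de − ae + ad,
  ∂cdg = dg − cg + cd.
This gives a 18×12 integer matrix of rank 12; reducing to Smith normal form yields diagonal entries (1,1,1,1,1,1,1,1,1,1,1,2).

Now H_k = ker ∂_k / im ∂_{k+1}, so:

  H_0: rank C_0 − rank ∂_1 = 7 − 6 = 1, and the invariant factors of ∂_1 are all 1, so H_0 = Z.
  H_1: rank ker ∂_1 − rank ∂_2 = (18 − 6) − 12 = 0, and ∂_2 has invariant factor 2 > 1, so H_1 = Z/2Z.
  H_2: rank ker ∂_2 − rank ∂_3 = (12 − 12) − 0 = 0, and there is no ∂_3, so H_2 = 0.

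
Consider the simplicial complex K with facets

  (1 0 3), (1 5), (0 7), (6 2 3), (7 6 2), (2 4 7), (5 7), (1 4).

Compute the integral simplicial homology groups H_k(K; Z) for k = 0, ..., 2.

Order the vertices as 0 < 1 < 2 < 3 < 4 < 5 < 6 < 7. Listing each simplex with vertices in this order, K has dimension 2 with simplices:

  0-simplices (8): [0], [1], [2], [3], [4], [5], [6], [7]
  1-simplices (14): [0,1], [0,3], [0,7], [1,3], [1,4], [1,5], [2,3], [2,4], [2,6], [2,7], [3,6], [4,7], [5,7], [6,7]
  2-simplices (4): [0,1,3], [2,3,6], [2,4,7], [2,6,7]

so the chain groups are C_0 ≅ Z^8, C_1 ≅ Z^14, C_2 ≅ Z^4.

Boundary ∂_1: C_1 → C_0 sends each edge [p,q] (with p < q) to q − p. For instance
  ∂[1,4] = [4] − [1].
This gives a 8×14 integer matrix of rank 7; reducing to Smith normal form yields diagonal entries (1,1,1,1,1,1,1).

∂_2: C_2 → C_1 maps a triangle to the signed sum of its edges. For instance
  ∂[2,6,7] = [6,7] − [2,7] + [2,6],
  ∂[0,1,3] = [1,3] − [0,3] + [0,1].
The 14×4 boundary matrix has rank 4 and Smith normal form diag(1,1,1,1).

Now H_k = ker ∂_k / im ∂_{k+1}, so:

  H_0: rank C_0 − rank ∂_1 = 8 − 7 = 1, and the invariant factors of ∂_1 are all 1, so H_0 = Z.
  H_1: rank ker ∂_1 − rank ∂_2 = (14 − 7) − 4 = 3, and the invariant factors of ∂_2 are all 1, so H_1 = Z^3.
  H_2: rank ker ∂_2 − rank ∂_3 = (4 − 4) − 0 = 0, and there is no ∂_3, so H_2 = 0.

As a check, the Euler characteristic is 8 − 14 + 4 = -2, which agrees with 1 − 3 + 0 = -2.

H_0 ≅ Z,  H_1 ≅ Z^3,  H_2 = 0.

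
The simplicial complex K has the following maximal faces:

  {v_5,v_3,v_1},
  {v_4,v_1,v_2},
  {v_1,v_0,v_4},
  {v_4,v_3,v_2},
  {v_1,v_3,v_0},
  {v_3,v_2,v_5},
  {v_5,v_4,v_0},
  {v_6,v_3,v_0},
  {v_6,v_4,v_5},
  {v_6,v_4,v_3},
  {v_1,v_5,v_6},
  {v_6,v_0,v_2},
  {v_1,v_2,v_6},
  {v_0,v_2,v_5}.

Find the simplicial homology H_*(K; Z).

H_0 ≅ Z,  H_1 ≅ Z^2,  H_2 ≅ Z.

K has 7 vertices, 21 edges, 14 triangles.
rank ∂_0 = 0, rank ∂_1 = 6 ⇒ b_0 = 7 − 0 − 6 = 1; all invariant factors of ∂_1 are 1 so no torsion. So H_0 ≅ Z.
rank ∂_1 = 6, rank ∂_2 = 13 ⇒ b_1 = 21 − 6 − 13 = 2; all invariant factors of ∂_2 are 1 so no torsion. So H_1 ≅ Z^2.
rank ∂_2 = 13, rank ∂_3 = 0 ⇒ b_2 = 14 − 13 − 0 = 1. So H_2 ≅ Z.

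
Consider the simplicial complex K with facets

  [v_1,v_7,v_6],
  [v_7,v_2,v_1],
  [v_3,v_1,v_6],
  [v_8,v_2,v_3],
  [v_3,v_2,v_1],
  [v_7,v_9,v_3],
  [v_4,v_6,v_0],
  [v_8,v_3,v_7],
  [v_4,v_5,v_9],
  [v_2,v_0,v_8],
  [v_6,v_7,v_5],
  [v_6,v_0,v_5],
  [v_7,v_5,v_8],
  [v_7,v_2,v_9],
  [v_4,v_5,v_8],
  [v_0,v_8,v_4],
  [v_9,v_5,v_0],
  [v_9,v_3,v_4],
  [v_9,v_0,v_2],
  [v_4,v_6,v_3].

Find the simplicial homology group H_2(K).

Order the vertices as v_0 < v_1 < v_2 < v_3 < v_4 < v_5 < v_6 < v_7 < v_8 < v_9. Listing each simplex with vertices in this order, K has dimension 2 with simplices:

  0-simplices (10): [v_0], [v_1], [v_2], [v_3], [v_4], [v_5], [v_6], [v_7], [v_8], [v_9]
  1-simplices (30): (30 of them)
  2-simplices (20): (20 of them)

Hence C_0 ≅ Z^10, C_1 ≅ Z^30, C_2 ≅ Z^20.

The boundary map ∂_1: C_1 → C_0 maps an edge to its endpoints' difference, ∂[p,q] = q − p. For instance
  ∂[v_7,v_8] = [v_8] − [v_7].
The 10×30 boundary matrix has rank 9 and Smith normal form diag(1,1,1,1,1,1,1,1,1).

∂_2: C_2 → C_1 acts by ∂[p,q,r] = [q,r] − [p,r] + [p,q]. For instance
  ∂[v_0,v_2,v_8] = [v_2,v_8] − [v_0,v_8] + [v_0,v_2],
  ∂[v_0,v_5,v_9] = [v_5,v_9] − [v_0,v_9] + [v_0,v_5].
The resulting 30×20 matrix has rank 20, and its Smith normal form has invariant factors (1,1,1,1,1,1,1,1,1,1,1,1,1,1,1,1,1,1,1,2).

Reading off H_k = ker ∂_k / im ∂_{k+1}:

  H_2: rank ker ∂_2 − rank ∂_3 = (20 − 20) − 0 = 0, and there is no ∂_3, so H_2 ≅ 0.

H_2 = 0.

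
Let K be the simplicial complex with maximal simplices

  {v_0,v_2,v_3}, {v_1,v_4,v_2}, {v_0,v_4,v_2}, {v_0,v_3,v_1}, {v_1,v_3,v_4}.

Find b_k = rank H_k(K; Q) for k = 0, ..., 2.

Take the total order v_0 < v_1 < v_2 < v_3 < v_4 on the vertex set. Then K (dimension 2) consists of the simplices:

  0-simplices (5): [v_0], [v_1], [v_2], [v_3], [v_4]
  1-simplices (10): [v_0,v_1], [v_0,v_2], [v_0,v_3], [v_0,v_4], [v_1,v_2], [v_1,v_3], [v_1,v_4], [v_2,v_3], [v_2,v_4], [v_3,v_4]
  2-simplices (5): [v_0,v_1,v_3], [v_0,v_2,v_3], [v_0,v_2,v_4], [v_1,v_2,v_4], [v_1,v_3,v_4]

Hence C_0 ≅ Z^5, C_1 ≅ Z^10, C_2 ≅ Z^5.

∂_1: C_1 → C_0 sends each edge [p,q] (with p < q) to q − p. For instance
  ∂[v_0,v_2] = [v_2] − [v_0].
The resulting 5×10 matrix has rank 4, and its Smith normal form has invariant factors (1,1,1,1).

Boundary ∂_2: C_2 → C_1 sends each 2-simplex [p,q,r] to [q,r] − [p,r] + [p,q]. For instance
  ∂[v_0,v_2,v_3] = [v_2,v_3] − [v_0,v_3] + [v_0,v_2],
  ∂[v_0,v_1,v_3] = [v_1,v_3] − [v_0,v_3] + [v_0,v_1].
As a 10×5 matrix over Z this has rank 5, with invariant factors (1,1,1,1,1).

Reading off H_k = ker ∂_k / im ∂_{k+1}:

  H_0: rank C_0 − rank ∂_1 = 5 − 4 = 1, and the invariant factors of ∂_1 are all 1, so H_0 ≅ Z.
  H_1: rank ker ∂_1 − rank ∂_2 = (10 − 4) − 5 = 1, and the invariant factors of ∂_2 are all 1, so H_1 ≅ Z.
  H_2: rank ker ∂_2 − rank ∂_3 = (5 − 5) − 0 = 0, and there is no ∂_3, so H_2 ≅ 0.

Hence the Betti numbers are b_0 = 1, b_1 = 1, b_2 = 0.

b_0 = 1, b_1 = 1, b_2 = 0.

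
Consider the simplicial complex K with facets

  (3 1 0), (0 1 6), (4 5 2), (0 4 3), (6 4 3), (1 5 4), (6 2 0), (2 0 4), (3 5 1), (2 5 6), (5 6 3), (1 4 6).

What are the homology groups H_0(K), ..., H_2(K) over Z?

K has 7 vertices, 18 edges, 12 triangles.
rank ∂_0 = 0, rank ∂_1 = 6 ⇒ b_0 = 7 − 0 − 6 = 1; all invariant factors of ∂_1 are 1 so no torsion. So H_0 ≅ Z.
rank ∂_1 = 6, rank ∂_2 = 12 ⇒ b_1 = 18 − 6 − 12 = 0; ∂_2 has invariant factor(s) [2] giving torsion. So H_1 ≅ Z/2Z.
rank ∂_2 = 12, rank ∂_3 = 0 ⇒ b_2 = 12 − 12 − 0 = 0. So H_2 ≅ 0.

H_0 = Z,  H_1 = Z/2Z,  H_2 = 0.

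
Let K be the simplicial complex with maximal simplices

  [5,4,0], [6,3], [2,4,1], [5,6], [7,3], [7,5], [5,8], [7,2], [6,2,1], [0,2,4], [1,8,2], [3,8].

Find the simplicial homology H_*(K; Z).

H_0 ≅ Z,  H_1 ≅ Z^5,  H_2 = 0.

K has 9 vertices, 18 edges, 5 triangles.
rank ∂_0 = 0, rank ∂_1 = 8 ⇒ b_0 = 9 − 0 − 8 = 1; all invariant factors of ∂_1 are 1 so no torsion. So H_0 = Z.
rank ∂_1 = 8, rank ∂_2 = 5 ⇒ b_1 = 18 − 8 − 5 = 5; all invariant factors of ∂_2 are 1 so no torsion. So H_1 = Z^5.
rank ∂_2 = 5, rank ∂_3 = 0 ⇒ b_2 = 5 − 5 − 0 = 0. So H_2 = 0.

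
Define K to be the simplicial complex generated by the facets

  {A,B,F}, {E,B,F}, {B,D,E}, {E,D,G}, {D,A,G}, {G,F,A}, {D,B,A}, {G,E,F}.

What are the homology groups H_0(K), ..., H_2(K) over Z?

We work with the vertex ordering A < B < D < E < F < G. The simplices of K, each written with vertices in increasing order, are:

  0-simplices (6): A, B, D, E, F, G
  1-simplices (12): AB, AD, AF, AG, BD, BE, BF, DE, DG, EF, EG, FG
  2-simplices (8): ABD, ABF, ADG, AFG, BDE, BEF, DEG, EFG

so the chain groups are C_0 ≅ Z^6, C_1 ≅ Z^12, C_2 ≅ Z^8.

The boundary map ∂_1: C_1 → C_0 sends each edge [p,q] (with p < q) to q − p. For instance
  ∂BD = D − B.
This gives a 6×12 integer matrix of rank 5; reducing to Smith normal form yields diagonal entries (1,1,1,1,1).

The boundary map ∂_2: C_2 → C_1 sends each 2-simplex [p,q,r] to [q,r] − [p,r] + [p,q]. For instance
  ∂DEG = EG − DG + DE,
  ∂BDE = DE − BE + BD.
The resulting 12×8 matrix has rank 7, and its Smith normal form has invariant factors (1,1,1,1,1,1,1).

Now H_k = ker ∂_k / im ∂_{k+1}, so:

  H_0: rank C_0 − rank ∂_1 = 6 − 5 = 1, and the invariant factors of ∂_1 are all 1, so H_0 ≅ Z.
  H_1: rank ker ∂_1 − rank ∂_2 = (12 − 5) − 7 = 0, and the invariant factors of ∂_2 are all 1, so H_1 ≅ 0.
  H_2: rank ker ∂_2 − rank ∂_3 = (8 − 7) − 0 = 1, and there is no ∂_3, so H_2 ≅ Z.

As a check, the Euler characteristic is 6 − 12 + 8 = 2, which agrees with 1 − 0 + 1 = 2.

H_0 = Z,  H_1 = 0,  H_2 = Z.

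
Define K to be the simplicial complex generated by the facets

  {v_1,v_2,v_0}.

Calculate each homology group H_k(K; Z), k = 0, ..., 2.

Order the vertices as v_0 < v_1 < v_2. Listing each simplex with vertices in this order, K has dimension 2 with simplices:

  0-simplices (3): [v_0], [v_1], [v_2]
  1-simplices (3): [v_0,v_1], [v_0,v_2], [v_1,v_2]
  2-simplices (1): [v_0,v_1,v_2]

so the chain groups are C_0 ≅ Z^3, C_1 ≅ Z^3, C_2 ≅ Z^1.

Boundary ∂_1: C_1 → C_0 maps an edge to its endpoints' difference, ∂[p,q] = q − p. For instance
  ∂[v_0,v_1] = [v_1] − [v_0].
This gives a 3×3 integer matrix of rank 2; reducing to Smith normal form yields diagonal entries (1,1).

Boundary ∂_2: C_2 → C_1 maps a triangle to the signed sum of its edges. For instance
  ∂[v_0,v_1,v_2] = [v_1,v_2] − [v_0,v_2] + [v_0,v_1].
As a 3×1 matrix over Z this has rank 1, with invariant factors (1).

From H_k ≅ ker(∂_k) / im(∂_{k+1}) we obtain:

  H_0: rank C_0 − rank ∂_1 = 3 − 2 = 1, and the invariant factors of ∂_1 are all 1, so H_0 = Z.
  H_1: rank ker ∂_1 − rank ∂_2 = (3 − 2) − 1 = 0, and the invariant factors of ∂_2 are all 1, so H_1 = 0.
  H_2: rank ker ∂_2 − rank ∂_3 = (1 − 1) − 0 = 0, and there is no ∂_3, so H_2 = 0.

As a check, the Euler characteristic is 3 − 3 + 1 = 1, which agrees with 1 − 0 + 0 = 1.

H_0 = Z,  H_1 = 0,  H_2 = 0.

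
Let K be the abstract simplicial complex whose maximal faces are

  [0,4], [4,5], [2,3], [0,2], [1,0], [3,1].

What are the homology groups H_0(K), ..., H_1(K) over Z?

H_0 = Z,  H_1 = Z.

We work with the vertex ordering 0 < 1 < 2 < 3 < 4 < 5. The simplices of K, each written with vertices in increasing order, are:

  0-simplices (6): [0], [1], [2], [3], [4], [5]
  1-simplices (6): [0,1], [0,2], [0,4], [1,3], [2,3], [4,5]

Hence C_0 ≅ Z^6, C_1 ≅ Z^6.

The boundary map ∂_1: C_1 → C_0 maps an edge to its endpoints' difference, ∂[p,q] = q − p. For instance
  ∂[0,4] = [4] − [0].
This gives a 6×6 integer matrix of rank 5; reducing to Smith normal form yields diagonal entries (1,1,1,1,1).

Computing H_k = (kernel of ∂_k) / (image of ∂_{k+1}):

  H_0: rank C_0 − rank ∂_1 = 6 − 5 = 1, and the invariant factors of ∂_1 are all 1, so H_0 = Z.
  H_1: rank ker ∂_1 − rank ∂_2 = (6 − 5) − 0 = 1, and there is no ∂_2, so H_1 = Z.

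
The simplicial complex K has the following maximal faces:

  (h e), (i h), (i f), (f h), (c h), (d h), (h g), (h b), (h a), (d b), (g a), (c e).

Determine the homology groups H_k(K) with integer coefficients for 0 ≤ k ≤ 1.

We work with the vertex ordering a < b < c < d < e < f < g < h < i. The simplices of K, each written with vertices in increasing order, are:

  0-simplices (9): a, b, c, d, e, f, g, h, i
  1-simplices (12): ag, ah, bd, bh, ce, ch, dh, eh, fh, fi, gh, hi

Hence C_0 ≅ Z^9, C_1 ≅ Z^12.

Boundary ∂_1: C_1 → C_0 sends each edge [p,q] (with p < q) to q − p.
The resulting 9×12 matrix has rank 8, and its Smith normal form has invariant factors (1,1,1,1,1,1,1,1).

From H_k ≅ ker(∂_k) / im(∂_{k+1}) we obtain:

  H_0: rank C_0 − rank ∂_1 = 9 − 8 = 1, and the invariant factors of ∂_1 are all 1, so H_0 = Z.
  H_1: rank ker ∂_1 − rank ∂_2 = (12 − 8) − 0 = 4, and there is no ∂_2, so H_1 = Z^4.

(K is a triangulation of a wedge of 4 circles.)

H_0 ≅ Z,  H_1 ≅ Z^4.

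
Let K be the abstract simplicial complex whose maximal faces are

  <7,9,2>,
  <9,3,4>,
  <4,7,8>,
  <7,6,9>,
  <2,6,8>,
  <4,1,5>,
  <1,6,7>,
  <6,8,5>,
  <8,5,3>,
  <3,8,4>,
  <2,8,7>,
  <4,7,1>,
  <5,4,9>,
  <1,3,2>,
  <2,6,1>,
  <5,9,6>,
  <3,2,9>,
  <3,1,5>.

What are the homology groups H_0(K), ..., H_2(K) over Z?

H_0 ≅ Z,  H_1 ≅ Z ⊕ Z/2Z,  H_2 = 0.

Take the total order 1 < 2 < 3 < 4 < 5 < 6 < 7 < 8 < 9 on the vertex set. Then K (dimension 2) consists of the simplices:

  0-simplices (9): [1], [2], [3], [4], [5], [6], [7], [8], [9]
  1-simplices (27): (27 of them)
  2-simplices (18): [1,2,3], [1,2,6], [1,3,5], [1,4,5], [1,4,7], [1,6,7], [2,3,9], [2,6,8], [2,7,8], [2,7,9], [3,4,8], [3,4,9], [3,5,8], [4,5,9], [4,7,8], [5,6,8], [5,6,9], [6,7,9]

so the chain groups are C_0 ≅ Z^9, C_1 ≅ Z^27, C_2 ≅ Z^18.

∂_1: C_1 → C_0 maps an edge to its endpoints' difference, ∂[p,q] = q − p. For instance
  ∂[4,5] = [5] − [4].
The resulting 9×27 matrix has rank 8, and its Smith normal form has invariant factors (1,1,1,1,1,1,1,1).

The boundary map ∂_2: C_2 → C_1 sends each 2-simplex [p,q,r] to [q,r] − [p,r] + [p,q]. For instance
  ∂[1,6,7] = [6,7] − [1,7] + [1,6],
  ∂[4,7,8] = [7,8] − [4,8] + [4,7].
The resulting 27×18 matrix has rank 18, and its Smith normal form has invariant factors (1,1,1,1,1,1,1,1,1,1,1,1,1,1,1,1,1,2).

Now H_k = ker ∂_k / im ∂_{k+1}, so:

  H_0: rank C_0 − rank ∂_1 = 9 − 8 = 1, and the invariant factors of ∂_1 are all 1, so H_0 ≅ Z.
  H_1: rank ker ∂_1 − rank ∂_2 = (27 − 8) − 18 = 1, and ∂_2 has invariant factor 2 > 1, so H_1 ≅ Z ⊕ Z/2Z.
  H_2: rank ker ∂_2 − rank ∂_3 = (18 − 18) − 0 = 0, and there is no ∂_3, so H_2 ≅ 0.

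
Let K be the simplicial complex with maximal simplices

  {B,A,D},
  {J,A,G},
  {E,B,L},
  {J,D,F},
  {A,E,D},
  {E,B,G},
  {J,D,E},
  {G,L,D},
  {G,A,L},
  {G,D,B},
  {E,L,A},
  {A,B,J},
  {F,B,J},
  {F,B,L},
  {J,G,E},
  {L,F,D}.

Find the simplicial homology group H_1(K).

H_1 ≅ Z^2.

Take the total order A < B < D < E < F < G < J < L on the vertex set. Then K (dimension 2) consists of the simplices:

  0-simplices (8): A, B, D, E, F, G, J, L
  1-simplices (24): AB, AD, AE, AG, AJ, AL, BD, BE, BF, BG, BJ, BL, DE, DF, DG, DJ, DL, EG, EJ, EL, FJ, FL, GJ, GL
  2-simplices (16): ABD, ABJ, ADE, AEL, AGJ, AGL, BDG, BEG, BEL, BFJ, BFL, DEJ, DFJ, DFL, DGL, EGJ

so the chain groups are C_0 ≅ Z^8, C_1 ≅ Z^24, C_2 ≅ Z^16.

The boundary map ∂_1: C_1 → C_0 sends each edge [p,q] (with p < q) to q − p. For instance
  ∂GJ = J − G.
The resulting 8×24 matrix has rank 7, and its Smith normal form has invariant factors (1,1,1,1,1,1,1).

∂_2: C_2 → C_1 maps a triangle to the signed sum of its edges. For instance
  ∂ABD = BD − AD + AB,
  ∂AEL = EL − AL + AE.
The 24×16 boundary matrix has rank 15 and Smith normal form diag(1,1,1,1,1,1,1,1,1,1,1,1,1,1,1).

Now H_k = ker ∂_k / im ∂_{k+1}, so:

  H_1: rank ker ∂_1 − rank ∂_2 = (24 − 7) − 15 = 2, and the invariant factors of ∂_2 are all 1, so H_1 ≅ Z^2.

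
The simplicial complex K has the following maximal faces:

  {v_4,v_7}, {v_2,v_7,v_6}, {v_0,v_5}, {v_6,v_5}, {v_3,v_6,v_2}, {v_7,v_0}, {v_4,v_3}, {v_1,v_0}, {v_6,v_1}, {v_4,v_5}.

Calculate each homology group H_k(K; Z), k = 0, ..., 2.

H_0 ≅ Z,  H_1 ≅ Z^4,  H_2 = 0.

K has 8 vertices, 13 edges, 2 triangles.
rank ∂_0 = 0, rank ∂_1 = 7 ⇒ b_0 = 8 − 0 − 7 = 1; all invariant factors of ∂_1 are 1 so no torsion. So H_0 ≅ Z.
rank ∂_1 = 7, rank ∂_2 = 2 ⇒ b_1 = 13 − 7 − 2 = 4; all invariant factors of ∂_2 are 1 so no torsion. So H_1 ≅ Z^4.
rank ∂_2 = 2, rank ∂_3 = 0 ⇒ b_2 = 2 − 2 − 0 = 0. So H_2 ≅ 0.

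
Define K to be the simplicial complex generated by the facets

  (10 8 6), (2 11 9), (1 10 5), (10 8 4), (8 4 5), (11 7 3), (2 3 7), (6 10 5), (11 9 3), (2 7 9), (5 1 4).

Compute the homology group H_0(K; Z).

Fix the vertex order 1 < 2 < 3 < 4 < 5 < 6 < 7 < 8 < 9 < 10 < 11 and write every simplex with vertices in increasing order. Then dim K = 2 and the simplices of K are:

  0-simplices (11): [1], [2], [3], [4], [5], [6], [7], [8], [9], [10], [11]
  1-simplices (22): (22 of them)
  2-simplices (11): [1,4,5], [1,5,10], [2,3,7], [2,7,9], [2,9,11], [3,7,11], [3,9,11], [4,5,8], [4,8,10], [5,6,10], [6,8,10]

giving chain groups C_0 ≅ Z^11, C_1 ≅ Z^22, C_2 ≅ Z^11.

∂_1: C_1 → C_0 maps an edge to its endpoints' difference, ∂[p,q] = q − p. For instance
  ∂[9,11] = [11] − [9].
As a 11×22 matrix over Z this has rank 9, with invariant factors (1,1,1,1,1,1,1,1,1).

∂_2: C_2 → C_1 acts by ∂[p,q,r] = [q,r] − [p,r] + [p,q]. For instance
  ∂[3,7,11] = [7,11] − [3,11] + [3,7],
  ∂[6,8,10] = [8,10] − [6,10] + [6,8].
As a 22×11 matrix over Z this has rank 11, with invariant factors (1,1,1,1,1,1,1,1,1,1,1).

Now H_k = ker ∂_k / im ∂_{k+1}, so:

  H_0: rank C_0 − rank ∂_1 = 11 − 9 = 2, and the invariant factors of ∂_1 are all 1, so H_0 = Z^2.

H_0 ≅ Z^2.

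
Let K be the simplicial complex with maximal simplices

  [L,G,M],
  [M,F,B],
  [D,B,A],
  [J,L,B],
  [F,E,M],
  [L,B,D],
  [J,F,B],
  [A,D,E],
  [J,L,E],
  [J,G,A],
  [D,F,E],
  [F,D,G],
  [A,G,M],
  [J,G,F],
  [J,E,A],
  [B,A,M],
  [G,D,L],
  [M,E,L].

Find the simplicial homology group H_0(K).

H_0 = Z.

Fix the vertex order A < B < D < E < F < G < J < L < M and write every simplex with vertices in increasing order. Then dim K = 2 and the simplices of K are:

  0-simplices (9): A, B, D, E, F, G, J, L, M
  1-simplices (27): AB, AD, AE, AG, AJ, AM, BD, BF, BJ, BL, BM, DE, DF, DG, DL, EF, EJ, EL, EM, FG, FJ, FM, GJ, GL, GM, JL, LM
  2-simplices (18): ABD, ABM, ADE, AEJ, AGJ, AGM, BDL, BFJ, BFM, BJL, DEF, DFG, DGL, EFM, EJL, ELM, FGJ, GLM

giving chain groups C_0 ≅ Z^9, C_1 ≅ Z^27, C_2 ≅ Z^18.

The boundary map ∂_1: C_1 → C_0 is given by ∂[p,q] = [q] − [p]. For instance
  ∂EL = L − E.
This gives a 9×27 integer matrix of rank 8; reducing to Smith normal form yields diagonal entries (1,1,1,1,1,1,1,1).

∂_2: C_2 → C_1 acts by ∂[p,q,r] = [q,r] − [p,r] + [p,q]. For instance
  ∂EJL = JL − EL + EJ,
  ∂BJL = JL − BL + BJ.
The 27×18 boundary matrix has rank 17 and Smith normal form diag(1,1,1,1,1,1,1,1,1,1,1,1,1,1,1,1,1).

From H_k ≅ ker(∂_k) / im(∂_{k+1}) we obtain:

  H_0: rank C_0 − rank ∂_1 = 9 − 8 = 1, and the invariant factors of ∂_1 are all 1, so H_0 ≅ Z.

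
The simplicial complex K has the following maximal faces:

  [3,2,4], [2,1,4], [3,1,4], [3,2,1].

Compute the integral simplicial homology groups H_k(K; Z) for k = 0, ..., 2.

We work with the vertex ordering 1 < 2 < 3 < 4. The simplices of K, each written with vertices in increasing order, are:

  0-simplices (4): [1], [2], [3], [4]
  1-simplices (6): [1,2], [1,3], [1,4], [2,3], [2,4], [3,4]
  2-simplices (4): [1,2,3], [1,2,4], [1,3,4], [2,3,4]

giving chain groups C_0 ≅ Z^4, C_1 ≅ Z^6, C_2 ≅ Z^4.

∂_1: C_1 → C_0 sends each edge [p,q] (with p < q) to q − p. For instance
  ∂[2,4] = [4] − [2].
This gives a 4×6 integer matrix of rank 3; reducing to Smith normal form yields diagonal entries (1,1,1).

The boundary map ∂_2: C_2 → C_1 acts by ∂[p,q,r] = [q,r] − [p,r] + [p,q]. For instance
  ∂[2,3,4] = [3,4] − [2,4] + [2,3],
  ∂[1,2,3] = [2,3] − [1,3] + [1,2].
As a 6×4 matrix over Z this has rank 3, with invariant factors (1,1,1).

Now H_k = ker ∂_k / im ∂_{k+1}, so:

  H_0: rank C_0 − rank ∂_1 = 4 − 3 = 1, and the invariant factors of ∂_1 are all 1, so H_0 = Z.
  H_1: rank ker ∂_1 − rank ∂_2 = (6 − 3) − 3 = 0, and the invariant factors of ∂_2 are all 1, so H_1 = 0.
  H_2: rank ker ∂_2 − rank ∂_3 = (4 − 3) − 0 = 1, and there is no ∂_3, so H_2 = Z.

H_0 = Z,  H_1 = 0,  H_2 = Z.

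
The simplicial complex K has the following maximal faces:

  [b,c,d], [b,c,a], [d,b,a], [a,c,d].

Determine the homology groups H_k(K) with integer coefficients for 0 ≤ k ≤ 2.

Take the total order a < b < c < d on the vertex set. Then K (dimension 2) consists of the simplices:

  0-simplices (4): a, b, c, d
  1-simplices (6): ab, ac, ad, bc, bd, cd
  2-simplices (4): abc, abd, acd, bcd

so the chain groups are C_0 ≅ Z^4, C_1 ≅ Z^6, C_2 ≅ Z^4.

The boundary map ∂_1: C_1 → C_0 is given by ∂[p,q] = [q] − [p].
As a 4×6 matrix over Z this has rank 3, with invariant factors (1,1,1).

Boundary ∂_2: C_2 → C_1 maps a triangle to the signed sum of its edges. For instance
  ∂abd = bd − ad + ab,
  ∂bcd = cd − bd + bc.
As a 6×4 matrix over Z this has rank 3, with invariant factors (1,1,1).

Reading off H_k = ker ∂_k / im ∂_{k+1}:

  H_0: rank C_0 − rank ∂_1 = 4 − 3 = 1, and the invariant factors of ∂_1 are all 1, so H_0 = Z.
  H_1: rank ker ∂_1 − rank ∂_2 = (6 − 3) − 3 = 0, and the invariant factors of ∂_2 are all 1, so H_1 = 0.
  H_2: rank ker ∂_2 − rank ∂_3 = (4 − 3) − 0 = 1, and there is no ∂_3, so H_2 = Z.

H_0 = Z,  H_1 = 0,  H_2 = Z.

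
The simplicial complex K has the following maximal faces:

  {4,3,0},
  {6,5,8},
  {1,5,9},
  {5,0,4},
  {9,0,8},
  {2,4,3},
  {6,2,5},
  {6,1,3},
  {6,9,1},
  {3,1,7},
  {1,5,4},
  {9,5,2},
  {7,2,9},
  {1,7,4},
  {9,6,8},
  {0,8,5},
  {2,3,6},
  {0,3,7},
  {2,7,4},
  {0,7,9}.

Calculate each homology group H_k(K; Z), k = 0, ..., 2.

H_0 = Z,  H_1 = Z ⊕ Z/2,  H_2 = 0.

Fix the vertex order 0 < 1 < 2 < 3 < 4 < 5 < 6 < 7 < 8 < 9 and write every simplex with vertices in increasing order. Then dim K = 2 and the simplices of K are:

  0-simplices (10): [0], [1], [2], [3], [4], [5], [6], [7], [8], [9]
  1-simplices (30): (30 of them)
  2-simplices (20): (20 of them)

Hence C_0 ≅ Z^10, C_1 ≅ Z^30, C_2 ≅ Z^20.

∂_1: C_1 → C_0 is given by ∂[p,q] = [q] − [p]. For instance
  ∂[0,3] = [3] − [0].
As a 10×30 matrix over Z this has rank 9, with invariant factors (1,1,1,1,1,1,1,1,1).

∂_2: C_2 → C_1 sends each 2-simplex [p,q,r] to [q,r] − [p,r] + [p,q]. For instance
  ∂[1,6,9] = [6,9] − [1,9] + [1,6],
  ∂[1,5,9] = [5,9] − [1,9] + [1,5].
The 30×20 boundary matrix has rank 20 and Smith normal form diag(1,1,1,1,1,1,1,1,1,1,1,1,1,1,1,1,1,1,1,2).

From H_k ≅ ker(∂_k) / im(∂_{k+1}) we obtain:

  H_0: rank C_0 − rank ∂_1 = 10 − 9 = 1, and the invariant factors of ∂_1 are all 1, so H_0 = Z.
  H_1: rank ker ∂_1 − rank ∂_2 = (30 − 9) − 20 = 1, and ∂_2 has invariant factor 2 > 1, so H_1 = Z ⊕ Z/2.
  H_2: rank ker ∂_2 − rank ∂_3 = (20 − 20) − 0 = 0, and there is no ∂_3, so H_2 = 0.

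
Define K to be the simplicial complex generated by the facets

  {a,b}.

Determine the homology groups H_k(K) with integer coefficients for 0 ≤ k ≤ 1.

H_0 ≅ Z,  H_1 = 0.

We work with the vertex ordering a < b. The simplices of K, each written with vertices in increasing order, are:

  0-simplices (2): a, b
  1-simplices (1): ab

so the chain groups are C_0 ≅ Z^2, C_1 ≅ Z^1.

The boundary map ∂_1: C_1 → C_0 maps an edge to its endpoints' difference, ∂[p,q] = q − p. For instance
  ∂ab = b − a.
As a 2×1 matrix over Z this has rank 1, with invariant factors (1).

Now H_k = ker ∂_k / im ∂_{k+1}, so:

  H_0: rank C_0 − rank ∂_1 = 2 − 1 = 1, and the invariant factors of ∂_1 are all 1, so H_0 ≅ Z.
  H_1: rank ker ∂_1 − rank ∂_2 = (1 − 1) − 0 = 0, and there is no ∂_2, so H_1 ≅ 0.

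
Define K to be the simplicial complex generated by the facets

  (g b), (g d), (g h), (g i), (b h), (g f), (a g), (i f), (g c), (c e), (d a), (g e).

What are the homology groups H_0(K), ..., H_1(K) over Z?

H_0 = Z,  H_1 = Z^4.

We work with the vertex ordering a < b < c < d < e < f < g < h < i. The simplices of K, each written with vertices in increasing order, are:

  0-simplices (9): a, b, c, d, e, f, g, h, i
  1-simplices (12): ad, ag, bg, bh, ce, cg, dg, eg, fg, fi, gh, gi

so the chain groups are C_0 ≅ Z^9, C_1 ≅ Z^12.

∂_1: C_1 → C_0 is given by ∂[p,q] = [q] − [p].
This gives a 9×12 integer matrix of rank 8; reducing to Smith normal form yields diagonal entries (1,1,1,1,1,1,1,1).

Reading off H_k = ker ∂_k / im ∂_{k+1}:

  H_0: rank C_0 − rank ∂_1 = 9 − 8 = 1, and the invariant factors of ∂_1 are all 1, so H_0 = Z.
  H_1: rank ker ∂_1 − rank ∂_2 = (12 − 8) − 0 = 4, and there is no ∂_2, so H_1 = Z^4.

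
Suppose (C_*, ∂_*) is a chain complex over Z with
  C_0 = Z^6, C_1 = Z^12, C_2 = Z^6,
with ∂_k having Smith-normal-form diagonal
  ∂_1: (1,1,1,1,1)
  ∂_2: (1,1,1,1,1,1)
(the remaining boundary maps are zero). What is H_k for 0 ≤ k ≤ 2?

H_0 ≅ Z,  H_1 ≅ Z,  H_2 = 0.

H_0: b_0 = 6 − 0 − 5 = 1; torsion from ∂_1 factors > 1: none. So H_0 ≅ Z.
H_1: b_1 = 12 − 5 − 6 = 1; torsion from ∂_2 factors > 1: none. So H_1 ≅ Z.
H_2: b_2 = 6 − 6 − 0 = 0; torsion from ∂_3 factors > 1: none. So H_2 ≅ 0.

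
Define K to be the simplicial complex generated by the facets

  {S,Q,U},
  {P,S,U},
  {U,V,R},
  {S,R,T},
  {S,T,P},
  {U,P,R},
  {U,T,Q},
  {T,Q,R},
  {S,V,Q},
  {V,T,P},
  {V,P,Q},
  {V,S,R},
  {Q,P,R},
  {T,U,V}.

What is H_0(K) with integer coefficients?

Order the vertices as P < Q < R < S < T < U < V. Listing each simplex with vertices in this order, K has dimension 2 with simplices:

  0-simplices (7): P, Q, R, S, T, U, V
  1-simplices (21): PQ, PR, PS, PT, PU, PV, QR, QS, QT, QU, QV, RS, RT, RU, RV, ST, SU, SV, TU, TV, UV
  2-simplices (14): PQR, PQV, PRU, PST, PSU, PTV, QRT, QSU, QSV, QTU, RST, RSV, RUV, TUV

Hence C_0 ≅ Z^7, C_1 ≅ Z^21, C_2 ≅ Z^14.

The boundary map ∂_1: C_1 → C_0 is given by ∂[p,q] = [q] − [p]. For instance
  ∂PR = R − P.
This gives a 7×21 integer matrix of rank 6; reducing to Smith normal form yields diagonal entries (1,1,1,1,1,1).

The boundary map ∂_2: C_2 → C_1 maps a triangle to the signed sum of its edges. For instance
  ∂QRT = RT − QT + QR,
  ∂RUV = UV − RV + RU.
The 21×14 boundary matrix has rank 13 and Smith normal form diag(1,1,1,1,1,1,1,1,1,1,1,1,1).

From H_k ≅ ker(∂_k) / im(∂_{k+1}) we obtain:

  H_0: rank C_0 − rank ∂_1 = 7 − 6 = 1, and the invariant factors of ∂_1 are all 1, so H_0 ≅ Z.

H_0 ≅ Z.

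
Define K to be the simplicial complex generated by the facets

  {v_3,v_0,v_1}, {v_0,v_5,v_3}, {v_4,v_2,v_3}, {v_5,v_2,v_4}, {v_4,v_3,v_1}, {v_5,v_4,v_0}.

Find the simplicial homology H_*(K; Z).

H_0 = Z,  H_1 = Z,  H_2 = 0.

Fix the vertex order v_0 < v_1 < v_2 < v_3 < v_4 < v_5 and write every simplex with vertices in increasing order. Then dim K = 2 and the simplices of K are:

  0-simplices (6): [v_0], [v_1], [v_2], [v_3], [v_4], [v_5]
  1-simplices (12): [v_0,v_1], [v_0,v_3], [v_0,v_4], [v_0,v_5], [v_1,v_3], [v_1,v_4], [v_2,v_3], [v_2,v_4], [v_2,v_5], [v_3,v_4], [v_3,v_5], [v_4,v_5]
  2-simplices (6): [v_0,v_1,v_3], [v_0,v_3,v_5], [v_0,v_4,v_5], [v_1,v_3,v_4], [v_2,v_3,v_4], [v_2,v_4,v_5]

so the chain groups are C_0 ≅ Z^6, C_1 ≅ Z^12, C_2 ≅ Z^6.

Boundary ∂_1: C_1 → C_0 maps an edge to its endpoints' difference, ∂[p,q] = q − p.
The 6×12 boundary matrix has rank 5 and Smith normal form diag(1,1,1,1,1).

∂_2: C_2 → C_1 acts by ∂[p,q,r] = [q,r] − [p,r] + [p,q]. For instance
  ∂[v_0,v_3,v_5] = [v_3,v_5] − [v_0,v_5] + [v_0,v_3],
  ∂[v_2,v_4,v_5] = [v_4,v_5] − [v_2,v_5] + [v_2,v_4].
The resulting 12×6 matrix has rank 6, and its Smith normal form has invariant factors (1,1,1,1,1,1).

Computing H_k = (kernel of ∂_k) / (image of ∂_{k+1}):

  H_0: rank C_0 − rank ∂_1 = 6 − 5 = 1, and the invariant factors of ∂_1 are all 1, so H_0 ≅ Z.
  H_1: rank ker ∂_1 − rank ∂_2 = (12 − 5) − 6 = 1, and the invariant factors of ∂_2 are all 1, so H_1 ≅ Z.
  H_2: rank ker ∂_2 − rank ∂_3 = (6 − 6) − 0 = 0, and there is no ∂_3, so H_2 ≅ 0.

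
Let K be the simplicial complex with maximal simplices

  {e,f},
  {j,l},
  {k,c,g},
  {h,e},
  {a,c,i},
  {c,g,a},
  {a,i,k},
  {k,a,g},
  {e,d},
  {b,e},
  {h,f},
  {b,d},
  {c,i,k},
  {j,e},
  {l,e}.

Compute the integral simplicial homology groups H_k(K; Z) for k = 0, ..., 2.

H_0 ≅ Z^2,  H_1 ≅ Z^3,  H_2 ≅ Z.

Take the total order a < b < c < d < e < f < g < h < i < j < k < l on the vertex set. Then K (dimension 2) consists of the simplices:

  0-simplices (12): a, b, c, d, e, f, g, h, i, j, k, l
  1-simplices (18): ac, ag, ai, ak, bd, be, cg, ci, ck, de, ef, eh, ej, el, fh, gk, ik, jl
  2-simplices (6): acg, aci, agk, aik, cgk, cik

Hence C_0 ≅ Z^12, C_1 ≅ Z^18, C_2 ≅ Z^6.

The boundary map ∂_1: C_1 → C_0 maps an edge to its endpoints' difference, ∂[p,q] = q − p. For instance
  ∂ac = c − a.
The 12×18 boundary matrix has rank 10 and Smith normal form diag(1,1,1,1,1,1,1,1,1,1).

The boundary map ∂_2: C_2 → C_1 sends each 2-simplex [p,q,r] to [q,r] − [p,r] + [p,q]. For instance
  ∂cgk = gk − ck + cg,
  ∂cik = ik − ck + ci.
The 18×6 boundary matrix has rank 5 and Smith normal form diag(1,1,1,1,1).

Now H_k = ker ∂_k / im ∂_{k+1}, so:

  H_0: rank C_0 − rank ∂_1 = 12 − 10 = 2, and the invariant factors of ∂_1 are all 1, so H_0 ≅ Z^2.
  H_1: rank ker ∂_1 − rank ∂_2 = (18 − 10) − 5 = 3, and the invariant factors of ∂_2 are all 1, so H_1 ≅ Z^3.
  H_2: rank ker ∂_2 − rank ∂_3 = (6 − 5) − 0 = 1, and there is no ∂_3, so H_2 ≅ Z.

As a check, the Euler characteristic is 12 − 18 + 6 = 0, which agrees with 2 − 3 + 1 = 0.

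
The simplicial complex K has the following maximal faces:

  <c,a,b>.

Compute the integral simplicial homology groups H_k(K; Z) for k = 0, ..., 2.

Take the total order a < b < c on the vertex set. Then K (dimension 2) consists of the simplices:

  0-simplices (3): a, b, c
  1-simplices (3): ab, ac, bc
  2-simplices (1): abc

so the chain groups are C_0 ≅ Z^3, C_1 ≅ Z^3, C_2 ≅ Z^1.

Boundary ∂_1: C_1 → C_0 maps an edge to its endpoints' difference, ∂[p,q] = q − p.
As a 3×3 matrix over Z this has rank 2, with invariant factors (1,1).

The boundary map ∂_2: C_2 → C_1 maps a triangle to the signed sum of its edges. For instance
  ∂abc = bc − ac + ab.
As a 3×1 matrix over Z this has rank 1, with invariant factors (1).

Now H_k = ker ∂_k / im ∂_{k+1}, so:

  H_0: rank C_0 − rank ∂_1 = 3 − 2 = 1, and the invariant factors of ∂_1 are all 1, so H_0 ≅ Z.
  H_1: rank ker ∂_1 − rank ∂_2 = (3 − 2) − 1 = 0, and the invariant factors of ∂_2 are all 1, so H_1 ≅ 0.
  H_2: rank ker ∂_2 − rank ∂_3 = (1 − 1) − 0 = 0, and there is no ∂_3, so H_2 ≅ 0.

(K is a triangulation of the 2-simplex.)

H_0 ≅ Z,  H_1 = 0,  H_2 = 0.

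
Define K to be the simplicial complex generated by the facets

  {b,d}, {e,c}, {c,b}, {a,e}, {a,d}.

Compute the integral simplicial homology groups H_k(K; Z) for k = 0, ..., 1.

H_0 = Z,  H_1 = Z.

Take the total order a < b < c < d < e on the vertex set. Then K (dimension 1) consists of the simplices:

  0-simplices (5): a, b, c, d, e
  1-simplices (5): ad, ae, bc, bd, ce

Hence C_0 ≅ Z^5, C_1 ≅ Z^5.

The boundary map ∂_1: C_1 → C_0 maps an edge to its endpoints' difference, ∂[p,q] = q − p. For instance
  ∂bc = c − b.
The resulting 5×5 matrix has rank 4, and its Smith normal form has invariant factors (1,1,1,1).

Computing H_k = (kernel of ∂_k) / (image of ∂_{k+1}):

  H_0: rank C_0 − rank ∂_1 = 5 − 4 = 1, and the invariant factors of ∂_1 are all 1, so H_0 ≅ Z.
  H_1: rank ker ∂_1 − rank ∂_2 = (5 − 4) − 0 = 1, and there is no ∂_2, so H_1 ≅ Z.

As a check, the Euler characteristic is 5 − 5 = 0, which agrees with 1 − 1 = 0.
(K is a triangulation of the circle S^1.)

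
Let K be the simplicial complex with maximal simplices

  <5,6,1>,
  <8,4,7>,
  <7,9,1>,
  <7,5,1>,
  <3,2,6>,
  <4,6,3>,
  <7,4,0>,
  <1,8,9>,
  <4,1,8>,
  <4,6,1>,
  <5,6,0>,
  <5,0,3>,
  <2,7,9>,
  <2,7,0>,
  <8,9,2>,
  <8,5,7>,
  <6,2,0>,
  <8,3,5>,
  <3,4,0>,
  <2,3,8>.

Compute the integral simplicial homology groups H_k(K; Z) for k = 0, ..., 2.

Order the vertices as 0 < 1 < 2 < 3 < 4 < 5 < 6 < 7 < 8 < 9. Listing each simplex with vertices in this order, K has dimension 2 with simplices:

  0-simplices (10): [0], [1], [2], [3], [4], [5], [6], [7], [8], [9]
  1-simplices (30): (30 of them)
  2-simplices (20): (20 of them)

giving chain groups C_0 ≅ Z^10, C_1 ≅ Z^30, C_2 ≅ Z^20.

∂_1: C_1 → C_0 sends each edge [p,q] (with p < q) to q − p. For instance
  ∂[1,5] = [5] − [1].
This gives a 10×30 integer matrix of rank 9; reducing to Smith normal form yields diagonal entries (1,1,1,1,1,1,1,1,1).

∂_2: C_2 → C_1 maps a triangle to the signed sum of its edges. For instance
  ∂[2,3,8] = [3,8] − [2,8] + [2,3],
  ∂[3,4,6] = [4,6] − [3,6] + [3,4].
As a 30×20 matrix over Z this has rank 20, with invariant factors (1,1,1,1,1,1,1,1,1,1,1,1,1,1,1,1,1,1,1,2).

From H_k ≅ ker(∂_k) / im(∂_{k+1}) we obtain:

  H_0: rank C_0 − rank ∂_1 = 10 − 9 = 1, and the invariant factors of ∂_1 are all 1, so H_0 ≅ Z.
  H_1: rank ker ∂_1 − rank ∂_2 = (30 − 9) − 20 = 1, and ∂_2 has invariant factor 2 > 1, so H_1 ≅ Z ⊕ Z/2.
  H_2: rank ker ∂_2 − rank ∂_3 = (20 − 20) − 0 = 0, and there is no ∂_3, so H_2 ≅ 0.

H_0 ≅ Z,  H_1 ≅ Z ⊕ Z/2,  H_2 = 0.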